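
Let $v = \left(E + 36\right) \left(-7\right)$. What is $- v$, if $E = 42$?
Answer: $546$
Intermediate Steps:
$v = -546$ ($v = \left(42 + 36\right) \left(-7\right) = 78 \left(-7\right) = -546$)
$- v = \left(-1\right) \left(-546\right) = 546$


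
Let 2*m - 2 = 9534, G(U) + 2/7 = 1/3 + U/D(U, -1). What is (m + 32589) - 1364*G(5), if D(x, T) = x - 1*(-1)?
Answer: 759263/21 ≈ 36155.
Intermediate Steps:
D(x, T) = 1 + x (D(x, T) = x + 1 = 1 + x)
G(U) = 1/21 + U/(1 + U) (G(U) = -2/7 + (1/3 + U/(1 + U)) = 1/21 + U/(1 + U))
m = 4768 (m = 1 + (1/2)*9534 = 1 + 4767 = 4768)
(m + 32589) - 1364*G(5) = (4768 + 32589) - 1364*(1 + 22*5)/(21*(1 + 5)) = 37357 - 1364*(1 + 110)/(21*6) = 37357 - 1364*111/(21*6) = 37357 - 1364*37/42 = 37357 - 25234/21 = 759263/21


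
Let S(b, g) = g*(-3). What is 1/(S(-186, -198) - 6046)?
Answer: -1/5452 ≈ -0.00018342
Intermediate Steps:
S(b, g) = -3*g
1/(S(-186, -198) - 6046) = 1/(-3*(-198) - 6046) = 1/(594 - 6046) = 1/(-5452) = -1/5452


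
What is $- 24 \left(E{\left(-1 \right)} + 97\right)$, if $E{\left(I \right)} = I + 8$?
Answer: $-2496$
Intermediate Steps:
$E{\left(I \right)} = 8 + I$
$- 24 \left(E{\left(-1 \right)} + 97\right) = - 24 \left(\left(8 - 1\right) + 97\right) = - 24 \left(7 + 97\right) = \left(-24\right) 104 = -2496$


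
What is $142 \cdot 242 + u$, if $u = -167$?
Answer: $34197$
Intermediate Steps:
$142 \cdot 242 + u = 142 \cdot 242 - 167 = 34364 - 167 = 34197$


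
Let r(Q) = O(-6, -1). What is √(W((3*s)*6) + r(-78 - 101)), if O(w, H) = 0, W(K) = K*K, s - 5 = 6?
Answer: 198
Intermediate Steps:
s = 11 (s = 5 + 6 = 11)
W(K) = K²
r(Q) = 0
√(W((3*s)*6) + r(-78 - 101)) = √(((3*11)*6)² + 0) = √((33*6)² + 0) = √(198² + 0) = √(39204 + 0) = √39204 = 198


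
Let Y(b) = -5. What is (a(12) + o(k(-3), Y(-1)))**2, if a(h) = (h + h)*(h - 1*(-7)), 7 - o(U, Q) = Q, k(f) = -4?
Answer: 219024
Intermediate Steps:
o(U, Q) = 7 - Q
a(h) = 2*h*(7 + h) (a(h) = (2*h)*(h + 7) = (2*h)*(7 + h) = 2*h*(7 + h))
(a(12) + o(k(-3), Y(-1)))**2 = (2*12*(7 + 12) + (7 - 1*(-5)))**2 = (2*12*19 + (7 + 5))**2 = (456 + 12)**2 = 468**2 = 219024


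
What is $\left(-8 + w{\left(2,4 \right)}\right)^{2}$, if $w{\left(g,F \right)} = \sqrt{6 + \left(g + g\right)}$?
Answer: $\left(8 - \sqrt{10}\right)^{2} \approx 23.404$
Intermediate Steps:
$w{\left(g,F \right)} = \sqrt{6 + 2 g}$
$\left(-8 + w{\left(2,4 \right)}\right)^{2} = \left(-8 + \sqrt{6 + 2 \cdot 2}\right)^{2} = \left(-8 + \sqrt{6 + 4}\right)^{2} = \left(-8 + \sqrt{10}\right)^{2}$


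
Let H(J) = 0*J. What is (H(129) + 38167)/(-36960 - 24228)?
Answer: -38167/61188 ≈ -0.62377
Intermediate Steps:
H(J) = 0
(H(129) + 38167)/(-36960 - 24228) = (0 + 38167)/(-36960 - 24228) = 38167/(-61188) = 38167*(-1/61188) = -38167/61188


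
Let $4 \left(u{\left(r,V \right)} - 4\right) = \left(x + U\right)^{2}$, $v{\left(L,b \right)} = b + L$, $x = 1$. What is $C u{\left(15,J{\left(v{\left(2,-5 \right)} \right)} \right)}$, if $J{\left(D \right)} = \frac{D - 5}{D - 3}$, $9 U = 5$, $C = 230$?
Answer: $\frac{85790}{81} \approx 1059.1$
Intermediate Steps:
$U = \frac{5}{9}$ ($U = \frac{1}{9} \cdot 5 = \frac{5}{9} \approx 0.55556$)
$v{\left(L,b \right)} = L + b$
$J{\left(D \right)} = \frac{-5 + D}{-3 + D}$
$u{\left(r,V \right)} = \frac{373}{81}$ ($u{\left(r,V \right)} = 4 + \frac{\left(1 + \frac{5}{9}\right)^{2}}{4} = 4 + \frac{\left(\frac{14}{9}\right)^{2}}{4} = 4 + \frac{1}{4} \cdot \frac{196}{81} = 4 + \frac{49}{81} = \frac{373}{81}$)
$C u{\left(15,J{\left(v{\left(2,-5 \right)} \right)} \right)} = 230 \cdot \frac{373}{81} = \frac{85790}{81}$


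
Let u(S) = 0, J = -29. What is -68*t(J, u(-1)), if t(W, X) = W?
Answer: 1972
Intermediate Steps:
-68*t(J, u(-1)) = -68*(-29) = 1972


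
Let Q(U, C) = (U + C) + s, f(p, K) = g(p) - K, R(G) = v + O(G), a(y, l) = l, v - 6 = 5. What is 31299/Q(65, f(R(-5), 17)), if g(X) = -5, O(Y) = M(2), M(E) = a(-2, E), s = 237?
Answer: 31299/280 ≈ 111.78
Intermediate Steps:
v = 11 (v = 6 + 5 = 11)
M(E) = E
O(Y) = 2
R(G) = 13 (R(G) = 11 + 2 = 13)
f(p, K) = -5 - K
Q(U, C) = 237 + C + U (Q(U, C) = (U + C) + 237 = (C + U) + 237 = 237 + C + U)
31299/Q(65, f(R(-5), 17)) = 31299/(237 + (-5 - 1*17) + 65) = 31299/(237 + (-5 - 17) + 65) = 31299/(237 - 22 + 65) = 31299/280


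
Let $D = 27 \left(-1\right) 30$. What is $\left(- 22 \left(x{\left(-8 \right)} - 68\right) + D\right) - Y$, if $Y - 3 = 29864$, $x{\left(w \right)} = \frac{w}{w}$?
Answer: $-29203$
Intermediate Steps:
$x{\left(w \right)} = 1$
$D = -810$ ($D = \left(-27\right) 30 = -810$)
$Y = 29867$ ($Y = 3 + 29864 = 29867$)
$\left(- 22 \left(x{\left(-8 \right)} - 68\right) + D\right) - Y = \left(- 22 \left(1 - 68\right) - 810\right) - 29867 = \left(\left(-22\right) \left(-67\right) - 810\right) - 29867 = \left(1474 - 810\right) - 29867 = 664 - 29867 = -29203$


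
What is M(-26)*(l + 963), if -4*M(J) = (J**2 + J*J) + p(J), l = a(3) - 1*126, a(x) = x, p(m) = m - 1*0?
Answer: -278460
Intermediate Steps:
p(m) = m (p(m) = m + 0 = m)
l = -123 (l = 3 - 1*126 = 3 - 126 = -123)
M(J) = -J**2/2 - J/4 (M(J) = -((J**2 + J*J) + J)/4 = -((J**2 + J**2) + J)/4 = -(2*J**2 + J)/4 = -(J + 2*J**2)/4 = -J**2/2 - J/4)
M(-26)*(l + 963) = ((1/4)*(-26)*(-1 - 2*(-26)))*(-123 + 963) = ((1/4)*(-26)*(-1 + 52))*840 = ((1/4)*(-26)*51)*840 = -663/2*840 = -278460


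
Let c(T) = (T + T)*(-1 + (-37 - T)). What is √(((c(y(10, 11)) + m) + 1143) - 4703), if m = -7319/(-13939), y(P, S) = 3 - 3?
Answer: I*√691590747219/13939 ≈ 59.661*I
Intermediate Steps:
y(P, S) = 0
m = 7319/13939 (m = -7319*(-1/13939) = 7319/13939 ≈ 0.52507)
c(T) = 2*T*(-38 - T) (c(T) = (2*T)*(-38 - T) = 2*T*(-38 - T))
√(((c(y(10, 11)) + m) + 1143) - 4703) = √(((-2*0*(38 + 0) + 7319/13939) + 1143) - 4703) = √(((-2*0*38 + 7319/13939) + 1143) - 4703) = √(((0 + 7319/13939) + 1143) - 4703) = √((7319/13939 + 1143) - 4703) = √(15939596/13939 - 4703) = √(-49615521/13939) = I*√691590747219/13939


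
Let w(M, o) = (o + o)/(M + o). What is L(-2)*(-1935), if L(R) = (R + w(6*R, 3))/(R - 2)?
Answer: -1290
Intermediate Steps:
w(M, o) = 2*o/(M + o) (w(M, o) = (2*o)/(M + o) = 2*o/(M + o))
L(R) = (R + 6/(3 + 6*R))/(-2 + R) (L(R) = (R + 2*3/(6*R + 3))/(R - 2) = (R + 2*3/(3 + 6*R))/(-2 + R) = (R + 6/(3 + 6*R))/(-2 + R))
L(-2)*(-1935) = ((2 - 2*(1 + 2*(-2)))/((1 + 2*(-2))*(-2 - 2)))*(-1935) = ((2 - 2*(1 - 4))/((1 - 4)*(-4)))*(-1935) = (-1/4*(2 - 2*(-3))/(-3))*(-1935) = -1/3*(-1/4)*(2 + 6)*(-1935) = -1/3*(-1/4)*8*(-1935) = (2/3)*(-1935) = -1290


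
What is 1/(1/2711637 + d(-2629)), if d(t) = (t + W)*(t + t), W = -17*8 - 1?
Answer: 2711637/39437039799037 ≈ 6.8759e-8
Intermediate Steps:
W = -137 (W = -136 - 1 = -137)
d(t) = 2*t*(-137 + t) (d(t) = (t - 137)*(t + t) = (-137 + t)*(2*t) = 2*t*(-137 + t))
1/(1/2711637 + d(-2629)) = 1/(1/2711637 + 2*(-2629)*(-137 - 2629)) = 1/(1/2711637 + 2*(-2629)*(-2766)) = 1/(1/2711637 + 14543628) = 1/(39437039799037/2711637) = 2711637/39437039799037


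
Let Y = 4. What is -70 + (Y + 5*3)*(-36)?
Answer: -754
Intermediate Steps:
-70 + (Y + 5*3)*(-36) = -70 + (4 + 5*3)*(-36) = -70 + (4 + 15)*(-36) = -70 + 19*(-36) = -70 - 684 = -754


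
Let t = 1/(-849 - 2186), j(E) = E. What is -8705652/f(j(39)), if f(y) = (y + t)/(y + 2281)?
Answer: -15324559215600/29591 ≈ -5.1788e+8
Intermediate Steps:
t = -1/3035 (t = 1/(-3035) = -1/3035 ≈ -0.00032949)
f(y) = (-1/3035 + y)/(2281 + y) (f(y) = (y - 1/3035)/(y + 2281) = (-1/3035 + y)/(2281 + y))
-8705652/f(j(39)) = -8705652*(2281 + 39)/(-1/3035 + 39) = -8705652/((118364/3035)/2320) = -8705652/((1/2320)*(118364/3035)) = -8705652/29591/1760300 = -8705652*1760300/29591 = -15324559215600/29591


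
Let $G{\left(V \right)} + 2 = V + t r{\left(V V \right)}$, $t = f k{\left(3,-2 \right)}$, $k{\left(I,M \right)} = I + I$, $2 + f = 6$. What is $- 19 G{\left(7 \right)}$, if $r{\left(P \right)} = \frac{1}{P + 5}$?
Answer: $- \frac{931}{9} \approx -103.44$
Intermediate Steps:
$f = 4$ ($f = -2 + 6 = 4$)
$k{\left(I,M \right)} = 2 I$
$r{\left(P \right)} = \frac{1}{5 + P}$
$t = 24$ ($t = 4 \cdot 2 \cdot 3 = 4 \cdot 6 = 24$)
$G{\left(V \right)} = -2 + V + \frac{24}{5 + V^{2}}$ ($G{\left(V \right)} = -2 + \left(V + \frac{24}{5 + V V}\right) = -2 + \left(V + \frac{24}{5 + V^{2}}\right) = -2 + V + \frac{24}{5 + V^{2}}$)
$- 19 G{\left(7 \right)} = - 19 \frac{24 + \left(-2 + 7\right) \left(5 + 7^{2}\right)}{5 + 7^{2}} = - 19 \frac{24 + 5 \left(5 + 49\right)}{5 + 49} = - 19 \frac{24 + 5 \cdot 54}{54} = - 19 \frac{24 + 270}{54} = - 19 \cdot \frac{1}{54} \cdot 294 = \left(-19\right) \frac{49}{9} = - \frac{931}{9}$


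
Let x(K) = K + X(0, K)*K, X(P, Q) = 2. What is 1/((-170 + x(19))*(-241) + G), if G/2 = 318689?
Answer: 1/664611 ≈ 1.5046e-6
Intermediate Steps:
G = 637378 (G = 2*318689 = 637378)
x(K) = 3*K (x(K) = K + 2*K = 3*K)
1/((-170 + x(19))*(-241) + G) = 1/((-170 + 3*19)*(-241) + 637378) = 1/((-170 + 57)*(-241) + 637378) = 1/(-113*(-241) + 637378) = 1/(27233 + 637378) = 1/664611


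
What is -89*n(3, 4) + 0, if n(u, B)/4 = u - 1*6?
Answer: 1068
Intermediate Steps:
n(u, B) = -24 + 4*u (n(u, B) = 4*(u - 1*6) = 4*(u - 6) = 4*(-6 + u) = -24 + 4*u)
-89*n(3, 4) + 0 = -89*(-24 + 4*3) + 0 = -89*(-24 + 12) + 0 = -89*(-12) + 0 = 1068 + 0 = 1068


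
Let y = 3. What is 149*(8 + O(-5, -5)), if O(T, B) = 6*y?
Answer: 3874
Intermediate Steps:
O(T, B) = 18 (O(T, B) = 6*3 = 18)
149*(8 + O(-5, -5)) = 149*(8 + 18) = 149*26 = 3874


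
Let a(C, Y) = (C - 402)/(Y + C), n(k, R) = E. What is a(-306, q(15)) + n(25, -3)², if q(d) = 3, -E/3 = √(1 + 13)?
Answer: 12962/101 ≈ 128.34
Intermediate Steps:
E = -3*√14 (E = -3*√(1 + 13) = -3*√14 ≈ -11.225)
n(k, R) = -3*√14
a(C, Y) = (-402 + C)/(C + Y)
a(-306, q(15)) + n(25, -3)² = (-402 - 306)/(-306 + 3) + (-3*√14)² = -708/(-303) + 126 = -1/303*(-708) + 126 = 236/101 + 126 = 12962/101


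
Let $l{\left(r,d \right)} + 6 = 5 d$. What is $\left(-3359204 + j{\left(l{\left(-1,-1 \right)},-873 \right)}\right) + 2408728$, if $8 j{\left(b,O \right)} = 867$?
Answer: $- \frac{7602941}{8} \approx -9.5037 \cdot 10^{5}$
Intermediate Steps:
$l{\left(r,d \right)} = -6 + 5 d$
$j{\left(b,O \right)} = \frac{867}{8}$ ($j{\left(b,O \right)} = \frac{1}{8} \cdot 867 = \frac{867}{8}$)
$\left(-3359204 + j{\left(l{\left(-1,-1 \right)},-873 \right)}\right) + 2408728 = \left(-3359204 + \frac{867}{8}\right) + 2408728 = - \frac{26872765}{8} + 2408728 = - \frac{7602941}{8}$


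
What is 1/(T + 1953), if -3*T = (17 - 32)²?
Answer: 1/1878 ≈ 0.00053248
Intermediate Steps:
T = -75 (T = -(17 - 32)²/3 = -⅓*(-15)² = -⅓*225 = -75)
1/(T + 1953) = 1/(-75 + 1953) = 1/1878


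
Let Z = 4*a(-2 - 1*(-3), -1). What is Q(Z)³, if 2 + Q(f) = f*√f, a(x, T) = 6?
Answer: -82952 + 664128*√6 ≈ 1.5438e+6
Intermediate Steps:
Z = 24 (Z = 4*6 = 24)
Q(f) = -2 + f^(3/2) (Q(f) = -2 + f*√f = -2 + f^(3/2))
Q(Z)³ = (-2 + 24^(3/2))³ = (-2 + 48*√6)³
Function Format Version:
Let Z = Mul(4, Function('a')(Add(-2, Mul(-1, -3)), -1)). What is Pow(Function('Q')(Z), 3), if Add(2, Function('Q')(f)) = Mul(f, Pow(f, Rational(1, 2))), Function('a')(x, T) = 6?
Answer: Add(-82952, Mul(664128, Pow(6, Rational(1, 2)))) ≈ 1.5438e+6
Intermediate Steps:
Z = 24 (Z = Mul(4, 6) = 24)
Function('Q')(f) = Add(-2, Pow(f, Rational(3, 2))) (Function('Q')(f) = Add(-2, Mul(f, Pow(f, Rational(1, 2)))) = Add(-2, Pow(f, Rational(3, 2))))
Pow(Function('Q')(Z), 3) = Pow(Add(-2, Pow(24, Rational(3, 2))), 3) = Pow(Add(-2, Mul(48, Pow(6, Rational(1, 2)))), 3)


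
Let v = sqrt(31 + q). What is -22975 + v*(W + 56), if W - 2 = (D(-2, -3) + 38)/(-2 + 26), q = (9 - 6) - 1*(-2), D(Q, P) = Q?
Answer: -22618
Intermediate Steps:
q = 5 (q = 3 + 2 = 5)
W = 7/2 (W = 2 + (-2 + 38)/(-2 + 26) = 2 + 36/24 = 2 + 36*(1/24) = 2 + 3/2 = 7/2 ≈ 3.5000)
v = 6 (v = sqrt(31 + 5) = sqrt(36) = 6)
-22975 + v*(W + 56) = -22975 + 6*(7/2 + 56) = -22975 + 6*(119/2) = -22975 + 357 = -22618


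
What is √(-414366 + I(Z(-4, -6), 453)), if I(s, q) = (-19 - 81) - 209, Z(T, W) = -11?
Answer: 15*I*√1843 ≈ 643.95*I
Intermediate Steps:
I(s, q) = -309 (I(s, q) = -100 - 209 = -309)
√(-414366 + I(Z(-4, -6), 453)) = √(-414366 - 309) = √(-414675) = 15*I*√1843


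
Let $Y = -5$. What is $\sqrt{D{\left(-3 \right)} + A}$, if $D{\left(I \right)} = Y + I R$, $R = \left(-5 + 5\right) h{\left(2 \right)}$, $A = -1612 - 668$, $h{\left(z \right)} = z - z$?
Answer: $i \sqrt{2285} \approx 47.802 i$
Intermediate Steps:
$h{\left(z \right)} = 0$
$A = -2280$
$R = 0$ ($R = \left(-5 + 5\right) 0 = 0 \cdot 0 = 0$)
$D{\left(I \right)} = -5$ ($D{\left(I \right)} = -5 + I 0 = -5 + 0 = -5$)
$\sqrt{D{\left(-3 \right)} + A} = \sqrt{-5 - 2280} = \sqrt{-2285} = i \sqrt{2285}$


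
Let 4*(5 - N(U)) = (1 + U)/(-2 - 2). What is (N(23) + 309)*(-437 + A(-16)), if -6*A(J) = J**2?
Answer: -908009/6 ≈ -1.5133e+5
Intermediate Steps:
A(J) = -J**2/6
N(U) = 81/16 + U/16 (N(U) = 5 - (1 + U)/(4*(-2 - 2)) = 5 - (1 + U)/(4*(-4)) = 5 - (1 + U)*(-1)/(4*4) = 5 - (-1/4 - U/4)/4 = 5 + (1/16 + U/16) = 81/16 + U/16)
(N(23) + 309)*(-437 + A(-16)) = ((81/16 + (1/16)*23) + 309)*(-437 - 1/6*(-16)**2) = ((81/16 + 23/16) + 309)*(-437 - 1/6*256) = (13/2 + 309)*(-437 - 128/3) = (631/2)*(-1439/3) = -908009/6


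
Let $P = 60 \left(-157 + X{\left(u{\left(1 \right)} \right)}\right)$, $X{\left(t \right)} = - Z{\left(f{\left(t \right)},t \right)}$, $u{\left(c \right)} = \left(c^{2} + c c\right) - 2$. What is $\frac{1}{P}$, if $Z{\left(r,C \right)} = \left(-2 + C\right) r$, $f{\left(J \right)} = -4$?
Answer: $- \frac{1}{9900} \approx -0.00010101$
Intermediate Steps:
$Z{\left(r,C \right)} = r \left(-2 + C\right)$
$u{\left(c \right)} = -2 + 2 c^{2}$ ($u{\left(c \right)} = \left(c^{2} + c^{2}\right) - 2 = 2 c^{2} - 2 = -2 + 2 c^{2}$)
$X{\left(t \right)} = -8 + 4 t$ ($X{\left(t \right)} = - \left(-4\right) \left(-2 + t\right) = - (8 - 4 t) = -8 + 4 t$)
$P = -9900$ ($P = 60 \left(-157 - \left(8 - 4 \left(-2 + 2 \cdot 1^{2}\right)\right)\right) = 60 \left(-157 - \left(8 - 4 \left(-2 + 2 \cdot 1\right)\right)\right) = 60 \left(-157 - \left(8 - 4 \left(-2 + 2\right)\right)\right) = 60 \left(-157 + \left(-8 + 4 \cdot 0\right)\right) = 60 \left(-157 + \left(-8 + 0\right)\right) = 60 \left(-157 - 8\right) = 60 \left(-165\right) = -9900$)
$\frac{1}{P} = \frac{1}{-9900} = - \frac{1}{9900}$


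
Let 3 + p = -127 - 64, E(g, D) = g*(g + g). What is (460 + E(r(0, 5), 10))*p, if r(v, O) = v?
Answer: -89240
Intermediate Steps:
E(g, D) = 2*g² (E(g, D) = g*(2*g) = 2*g²)
p = -194 (p = -3 + (-127 - 64) = -3 - 191 = -194)
(460 + E(r(0, 5), 10))*p = (460 + 2*0²)*(-194) = (460 + 2*0)*(-194) = (460 + 0)*(-194) = 460*(-194) = -89240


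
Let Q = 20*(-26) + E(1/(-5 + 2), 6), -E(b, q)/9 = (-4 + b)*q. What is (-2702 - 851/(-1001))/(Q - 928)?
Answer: 2703851/1215214 ≈ 2.2250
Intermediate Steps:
E(b, q) = -9*q*(-4 + b) (E(b, q) = -9*(-4 + b)*q = -9*q*(-4 + b))
Q = -286 (Q = 20*(-26) + 9*6*(4 - 1/(-5 + 2)) = -520 + 9*6*(4 - 1/(-3)) = -520 + 9*6*(4 - 1*(-1/3)) = -520 + 9*6*(4 + 1/3) = -520 + 9*6*(13/3) = -520 + 234 = -286)
(-2702 - 851/(-1001))/(Q - 928) = (-2702 - 851/(-1001))/(-286 - 928) = (-2702 - 851*(-1/1001))/(-1214) = (-2702 + 851/1001)*(-1/1214) = -2703851/1001*(-1/1214) = 2703851/1215214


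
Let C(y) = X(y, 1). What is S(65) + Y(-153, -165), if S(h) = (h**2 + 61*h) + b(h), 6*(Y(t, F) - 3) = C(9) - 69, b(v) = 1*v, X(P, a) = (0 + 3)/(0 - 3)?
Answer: 24739/3 ≈ 8246.3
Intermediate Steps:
X(P, a) = -1 (X(P, a) = 3/(-3) = 3*(-1/3) = -1)
C(y) = -1
b(v) = v
Y(t, F) = -26/3 (Y(t, F) = 3 + (-1 - 69)/6 = 3 + (1/6)*(-70) = 3 - 35/3 = -26/3)
S(h) = h**2 + 62*h (S(h) = (h**2 + 61*h) + h = h**2 + 62*h)
S(65) + Y(-153, -165) = 65*(62 + 65) - 26/3 = 65*127 - 26/3 = 8255 - 26/3 = 24739/3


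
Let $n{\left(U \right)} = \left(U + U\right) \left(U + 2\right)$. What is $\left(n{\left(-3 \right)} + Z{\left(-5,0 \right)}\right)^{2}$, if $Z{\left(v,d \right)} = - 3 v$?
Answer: $441$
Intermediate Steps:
$n{\left(U \right)} = 2 U \left(2 + U\right)$
$\left(n{\left(-3 \right)} + Z{\left(-5,0 \right)}\right)^{2} = \left(2 \left(-3\right) \left(2 - 3\right) - -15\right)^{2} = \left(2 \left(-3\right) \left(-1\right) + 15\right)^{2} = \left(6 + 15\right)^{2} = 21^{2} = 441$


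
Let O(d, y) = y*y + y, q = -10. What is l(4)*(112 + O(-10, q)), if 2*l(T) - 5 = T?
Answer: 909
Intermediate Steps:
O(d, y) = y + y² (O(d, y) = y² + y = y + y²)
l(T) = 5/2 + T/2
l(4)*(112 + O(-10, q)) = (5/2 + (½)*4)*(112 - 10*(1 - 10)) = (5/2 + 2)*(112 - 10*(-9)) = 9*(112 + 90)/2 = (9/2)*202 = 909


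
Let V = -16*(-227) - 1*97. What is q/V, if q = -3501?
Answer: -3501/3535 ≈ -0.99038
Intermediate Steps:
V = 3535 (V = 3632 - 97 = 3535)
q/V = -3501/3535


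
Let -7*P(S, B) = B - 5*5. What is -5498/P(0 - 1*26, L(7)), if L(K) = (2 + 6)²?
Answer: 38486/39 ≈ 986.82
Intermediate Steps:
L(K) = 64 (L(K) = 8² = 64)
P(S, B) = 25/7 - B/7 (P(S, B) = -(B - 5*5)/7 = -(B - 25)/7 = -(-25 + B)/7 = 25/7 - B/7)
-5498/P(0 - 1*26, L(7)) = -5498/(25/7 - ⅐*64) = -5498/(25/7 - 64/7) = -5498/(-39/7) = -5498*(-7/39) = 38486/39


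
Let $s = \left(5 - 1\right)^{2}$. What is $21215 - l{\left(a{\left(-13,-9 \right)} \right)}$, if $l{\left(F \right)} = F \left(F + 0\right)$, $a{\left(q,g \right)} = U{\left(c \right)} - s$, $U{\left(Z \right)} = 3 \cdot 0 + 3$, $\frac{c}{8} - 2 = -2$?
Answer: $21046$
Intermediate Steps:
$c = 0$ ($c = 16 + 8 \left(-2\right) = 16 - 16 = 0$)
$U{\left(Z \right)} = 3$ ($U{\left(Z \right)} = 0 + 3 = 3$)
$s = 16$ ($s = 4^{2} = 16$)
$a{\left(q,g \right)} = -13$ ($a{\left(q,g \right)} = 3 - 16 = -13$)
$l{\left(F \right)} = F^{2}$ ($l{\left(F \right)} = F F = F^{2}$)
$21215 - l{\left(a{\left(-13,-9 \right)} \right)} = 21215 - \left(-13\right)^{2} = 21215 - 169 = 21046$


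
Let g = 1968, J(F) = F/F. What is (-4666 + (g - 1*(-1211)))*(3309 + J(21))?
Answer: -4921970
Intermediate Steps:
J(F) = 1
(-4666 + (g - 1*(-1211)))*(3309 + J(21)) = (-4666 + (1968 - 1*(-1211)))*(3309 + 1) = (-4666 + (1968 + 1211))*3310 = (-4666 + 3179)*3310 = -1487*3310 = -4921970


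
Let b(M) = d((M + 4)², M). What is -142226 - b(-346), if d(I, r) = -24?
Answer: -142202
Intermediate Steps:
b(M) = -24
-142226 - b(-346) = -142226 - 1*(-24) = -142226 + 24 = -142202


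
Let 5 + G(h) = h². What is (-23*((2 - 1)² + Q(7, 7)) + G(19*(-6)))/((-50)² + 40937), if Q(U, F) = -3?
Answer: 13037/43437 ≈ 0.30014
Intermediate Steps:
G(h) = -5 + h²
(-23*((2 - 1)² + Q(7, 7)) + G(19*(-6)))/((-50)² + 40937) = (-23*((2 - 1)² - 3) + (-5 + (19*(-6))²))/((-50)² + 40937) = (-23*(1² - 3) + (-5 + (-114)²))/(2500 + 40937) = (-23*(1 - 3) + (-5 + 12996))/43437 = (-23*(-2) + 12991)*(1/43437) = (46 + 12991)*(1/43437) = 13037*(1/43437) = 13037/43437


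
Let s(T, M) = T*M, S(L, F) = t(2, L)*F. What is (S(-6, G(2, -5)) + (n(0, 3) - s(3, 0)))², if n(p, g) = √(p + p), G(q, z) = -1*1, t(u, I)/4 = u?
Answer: 64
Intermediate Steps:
t(u, I) = 4*u
G(q, z) = -1
n(p, g) = √2*√p (n(p, g) = √(2*p) = √2*√p)
S(L, F) = 8*F (S(L, F) = (4*2)*F = 8*F)
s(T, M) = M*T
(S(-6, G(2, -5)) + (n(0, 3) - s(3, 0)))² = (8*(-1) + (√2*√0 - 0*3))² = (-8 + (√2*0 - 1*0))² = (-8 + (0 + 0))² = (-8 + 0)² = (-8)² = 64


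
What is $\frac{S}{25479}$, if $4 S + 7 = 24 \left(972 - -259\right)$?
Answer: $\frac{29537}{101916} \approx 0.28982$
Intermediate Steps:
$S = \frac{29537}{4}$ ($S = - \frac{7}{4} + \frac{24 \left(972 - -259\right)}{4} = - \frac{7}{4} + \frac{24 \left(972 + 259\right)}{4} = - \frac{7}{4} + \frac{24 \cdot 1231}{4} = - \frac{7}{4} + \frac{1}{4} \cdot 29544 = - \frac{7}{4} + 7386 = \frac{29537}{4} \approx 7384.3$)
$\frac{S}{25479} = \frac{29537}{4 \cdot 25479} = \frac{29537}{4} \cdot \frac{1}{25479} = \frac{29537}{101916}$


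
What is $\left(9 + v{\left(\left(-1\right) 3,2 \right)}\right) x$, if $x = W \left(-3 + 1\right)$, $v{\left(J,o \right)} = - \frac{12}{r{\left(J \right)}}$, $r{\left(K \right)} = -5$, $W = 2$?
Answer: $- \frac{228}{5} \approx -45.6$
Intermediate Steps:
$v{\left(J,o \right)} = \frac{12}{5}$ ($v{\left(J,o \right)} = - \frac{12}{-5} = \left(-12\right) \left(- \frac{1}{5}\right) = \frac{12}{5}$)
$x = -4$ ($x = 2 \left(-3 + 1\right) = 2 \left(-2\right) = -4$)
$\left(9 + v{\left(\left(-1\right) 3,2 \right)}\right) x = \left(9 + \frac{12}{5}\right) \left(-4\right) = \frac{57}{5} \left(-4\right) = - \frac{228}{5}$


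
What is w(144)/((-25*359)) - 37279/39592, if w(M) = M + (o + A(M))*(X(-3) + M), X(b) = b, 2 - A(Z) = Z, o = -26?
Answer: 597575023/355338200 ≈ 1.6817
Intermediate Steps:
A(Z) = 2 - Z
w(M) = M + (-24 - M)*(-3 + M) (w(M) = M + (-26 + (2 - M))*(-3 + M) = M + (-24 - M)*(-3 + M))
w(144)/((-25*359)) - 37279/39592 = (72 - 1*144² - 20*144)/((-25*359)) - 37279/39592 = (72 - 1*20736 - 2880)/(-8975) - 37279*1/39592 = (72 - 20736 - 2880)*(-1/8975) - 37279/39592 = -23544*(-1/8975) - 37279/39592 = 23544/8975 - 37279/39592 = 597575023/355338200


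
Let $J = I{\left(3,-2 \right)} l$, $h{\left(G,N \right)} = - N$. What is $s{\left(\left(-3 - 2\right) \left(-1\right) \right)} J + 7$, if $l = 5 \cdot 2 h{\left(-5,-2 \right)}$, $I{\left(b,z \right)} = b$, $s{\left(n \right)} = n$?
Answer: $307$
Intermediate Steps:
$l = 20$ ($l = 5 \cdot 2 \left(\left(-1\right) \left(-2\right)\right) = 10 \cdot 2 = 20$)
$J = 60$ ($J = 3 \cdot 20 = 60$)
$s{\left(\left(-3 - 2\right) \left(-1\right) \right)} J + 7 = \left(-3 - 2\right) \left(-1\right) 60 + 7 = \left(-5\right) \left(-1\right) 60 + 7 = 5 \cdot 60 + 7 = 300 + 7 = 307$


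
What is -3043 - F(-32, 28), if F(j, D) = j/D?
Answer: -21293/7 ≈ -3041.9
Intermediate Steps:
-3043 - F(-32, 28) = -3043 - (-32)/28 = -3043 - 1*(-8/7) = -3043 + 8/7 = -21293/7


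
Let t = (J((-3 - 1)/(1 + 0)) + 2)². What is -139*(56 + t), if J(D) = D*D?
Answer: -52820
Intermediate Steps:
J(D) = D²
t = 324 (t = (((-3 - 1)/(1 + 0))² + 2)² = ((-4/1)² + 2)² = ((-4*1)² + 2)² = ((-4)² + 2)² = (16 + 2)² = 18² = 324)
-139*(56 + t) = -139*(56 + 324) = -139*380 = -52820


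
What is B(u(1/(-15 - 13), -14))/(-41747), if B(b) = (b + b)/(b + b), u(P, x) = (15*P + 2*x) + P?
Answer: -1/41747 ≈ -2.3954e-5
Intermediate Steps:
u(P, x) = 2*x + 16*P (u(P, x) = (2*x + 15*P) + P = 2*x + 16*P)
B(b) = 1 (B(b) = (2*b)/((2*b)) = (2*b)*(1/(2*b)) = 1)
B(u(1/(-15 - 13), -14))/(-41747) = 1/(-41747) = 1*(-1/41747) = -1/41747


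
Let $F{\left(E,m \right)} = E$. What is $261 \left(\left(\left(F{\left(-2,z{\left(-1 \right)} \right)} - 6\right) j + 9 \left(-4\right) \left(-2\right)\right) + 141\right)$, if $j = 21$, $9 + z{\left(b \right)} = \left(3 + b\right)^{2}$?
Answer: $11745$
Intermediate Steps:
$z{\left(b \right)} = -9 + \left(3 + b\right)^{2}$
$261 \left(\left(\left(F{\left(-2,z{\left(-1 \right)} \right)} - 6\right) j + 9 \left(-4\right) \left(-2\right)\right) + 141\right) = 261 \left(\left(\left(-2 - 6\right) 21 + 9 \left(-4\right) \left(-2\right)\right) + 141\right) = 261 \left(\left(\left(-8\right) 21 - -72\right) + 141\right) = 261 \left(\left(-168 + 72\right) + 141\right) = 261 \left(-96 + 141\right) = 261 \cdot 45 = 11745$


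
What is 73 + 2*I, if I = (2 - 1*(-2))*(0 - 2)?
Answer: 57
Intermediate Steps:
I = -8 (I = (2 + 2)*(-2) = 4*(-2) = -8)
73 + 2*I = 73 + 2*(-8) = 73 - 16 = 57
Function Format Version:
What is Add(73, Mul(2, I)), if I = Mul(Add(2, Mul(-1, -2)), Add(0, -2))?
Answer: 57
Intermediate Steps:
I = -8 (I = Mul(Add(2, 2), -2) = Mul(4, -2) = -8)
Add(73, Mul(2, I)) = Add(73, Mul(2, -8)) = Add(73, -16) = 57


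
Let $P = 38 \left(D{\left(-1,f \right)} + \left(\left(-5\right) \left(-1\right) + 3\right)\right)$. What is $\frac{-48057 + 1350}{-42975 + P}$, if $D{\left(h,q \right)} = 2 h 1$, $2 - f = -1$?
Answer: $\frac{15569}{14249} \approx 1.0926$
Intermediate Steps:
$f = 3$ ($f = 2 - -1 = 2 + 1 = 3$)
$D{\left(h,q \right)} = 2 h$
$P = 228$ ($P = 38 \left(2 \left(-1\right) + \left(\left(-5\right) \left(-1\right) + 3\right)\right) = 38 \left(-2 + \left(5 + 3\right)\right) = 38 \left(-2 + 8\right) = 38 \cdot 6 = 228$)
$\frac{-48057 + 1350}{-42975 + P} = \frac{-48057 + 1350}{-42975 + 228} = - \frac{46707}{-42747} = \left(-46707\right) \left(- \frac{1}{42747}\right) = \frac{15569}{14249}$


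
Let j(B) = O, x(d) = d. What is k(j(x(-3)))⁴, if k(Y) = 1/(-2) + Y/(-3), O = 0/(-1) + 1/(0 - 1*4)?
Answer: 625/20736 ≈ 0.030141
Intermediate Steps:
O = -¼ (O = 0*(-1) + 1/(0 - 4) = 0 + 1/(-4) = 0 + 1*(-¼) = 0 - ¼ = -¼ ≈ -0.25000)
j(B) = -¼
k(Y) = -½ - Y/3 (k(Y) = 1*(-½) + Y*(-⅓) = -½ - Y/3)
k(j(x(-3)))⁴ = (-½ - ⅓*(-¼))⁴ = (-½ + 1/12)⁴ = (-5/12)⁴ = 625/20736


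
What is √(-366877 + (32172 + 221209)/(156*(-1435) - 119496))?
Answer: I*√10813110725710527/171678 ≈ 605.7*I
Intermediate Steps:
√(-366877 + (32172 + 221209)/(156*(-1435) - 119496)) = √(-366877 + 253381/(-223860 - 119496)) = √(-366877 + 253381/(-343356)) = √(-366877 + 253381*(-1/343356)) = √(-366877 - 253381/343356) = √(-125969672593/343356) = I*√10813110725710527/171678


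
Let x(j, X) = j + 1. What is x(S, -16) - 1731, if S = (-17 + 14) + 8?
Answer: -1725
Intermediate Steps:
S = 5 (S = -3 + 8 = 5)
x(j, X) = 1 + j
x(S, -16) - 1731 = (1 + 5) - 1731 = 6 - 1731 = -1725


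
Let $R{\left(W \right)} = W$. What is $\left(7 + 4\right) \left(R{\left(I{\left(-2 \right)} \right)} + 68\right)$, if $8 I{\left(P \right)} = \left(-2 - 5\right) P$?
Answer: $\frac{3069}{4} \approx 767.25$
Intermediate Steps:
$I{\left(P \right)} = - \frac{7 P}{8}$ ($I{\left(P \right)} = \frac{\left(-2 - 5\right) P}{8} = \frac{\left(-7\right) P}{8} = - \frac{7 P}{8}$)
$\left(7 + 4\right) \left(R{\left(I{\left(-2 \right)} \right)} + 68\right) = \left(7 + 4\right) \left(\left(- \frac{7}{8}\right) \left(-2\right) + 68\right) = 11 \left(\frac{7}{4} + 68\right) = 11 \cdot \frac{279}{4} = \frac{3069}{4}$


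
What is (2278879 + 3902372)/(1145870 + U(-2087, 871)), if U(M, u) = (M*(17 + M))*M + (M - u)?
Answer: -6181251/9014884918 ≈ -0.00068567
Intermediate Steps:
U(M, u) = M - u + M**2*(17 + M) (U(M, u) = M**2*(17 + M) + (M - u) = M - u + M**2*(17 + M))
(2278879 + 3902372)/(1145870 + U(-2087, 871)) = (2278879 + 3902372)/(1145870 + (-2087 + (-2087)**3 - 1*871 + 17*(-2087)**2)) = 6181251/(1145870 + (-2087 - 9090072503 - 871 + 17*4355569)) = 6181251/(1145870 + (-2087 - 9090072503 - 871 + 74044673)) = 6181251/(1145870 - 9016030788) = 6181251/(-9014884918) = 6181251*(-1/9014884918) = -6181251/9014884918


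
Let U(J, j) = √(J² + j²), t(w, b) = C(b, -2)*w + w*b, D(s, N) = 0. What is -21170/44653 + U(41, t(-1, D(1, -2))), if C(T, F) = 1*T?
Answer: 1809603/44653 ≈ 40.526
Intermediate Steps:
C(T, F) = T
t(w, b) = 2*b*w (t(w, b) = b*w + w*b = b*w + b*w = 2*b*w)
-21170/44653 + U(41, t(-1, D(1, -2))) = -21170/44653 + √(41² + (2*0*(-1))²) = -21170*1/44653 + √(1681 + 0²) = -21170/44653 + √(1681 + 0) = -21170/44653 + √1681 = -21170/44653 + 41 = 1809603/44653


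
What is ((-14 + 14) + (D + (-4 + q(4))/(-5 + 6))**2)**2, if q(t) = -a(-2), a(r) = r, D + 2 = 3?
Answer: 1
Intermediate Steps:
D = 1 (D = -2 + 3 = 1)
q(t) = 2 (q(t) = -1*(-2) = 2)
((-14 + 14) + (D + (-4 + q(4))/(-5 + 6))**2)**2 = ((-14 + 14) + (1 + (-4 + 2)/(-5 + 6))**2)**2 = (0 + (1 - 2/1)**2)**2 = (0 + (1 - 2*1)**2)**2 = (0 + (1 - 2)**2)**2 = (0 + (-1)**2)**2 = (0 + 1)**2 = 1**2 = 1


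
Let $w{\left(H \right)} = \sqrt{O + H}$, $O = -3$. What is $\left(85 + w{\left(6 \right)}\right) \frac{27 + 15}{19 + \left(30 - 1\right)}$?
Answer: $\frac{595}{8} + \frac{7 \sqrt{3}}{8} \approx 75.891$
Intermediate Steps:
$w{\left(H \right)} = \sqrt{-3 + H}$
$\left(85 + w{\left(6 \right)}\right) \frac{27 + 15}{19 + \left(30 - 1\right)} = \left(85 + \sqrt{-3 + 6}\right) \frac{27 + 15}{19 + \left(30 - 1\right)} = \left(85 + \sqrt{3}\right) \frac{42}{19 + 29} = \left(85 + \sqrt{3}\right) \frac{42}{48} = \left(85 + \sqrt{3}\right) 42 \cdot \frac{1}{48} = \left(85 + \sqrt{3}\right) \frac{7}{8} = \frac{595}{8} + \frac{7 \sqrt{3}}{8}$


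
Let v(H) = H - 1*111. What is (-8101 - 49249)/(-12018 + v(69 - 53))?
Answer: 57350/12113 ≈ 4.7346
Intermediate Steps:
v(H) = -111 + H (v(H) = H - 111 = -111 + H)
(-8101 - 49249)/(-12018 + v(69 - 53)) = (-8101 - 49249)/(-12018 + (-111 + (69 - 53))) = -57350/(-12018 + (-111 + 16)) = -57350/(-12018 - 95) = -57350/(-12113) = -57350*(-1/12113) = 57350/12113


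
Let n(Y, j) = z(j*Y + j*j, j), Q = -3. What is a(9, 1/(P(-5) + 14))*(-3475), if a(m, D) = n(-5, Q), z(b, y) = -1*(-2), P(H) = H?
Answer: -6950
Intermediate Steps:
z(b, y) = 2
n(Y, j) = 2
a(m, D) = 2
a(9, 1/(P(-5) + 14))*(-3475) = 2*(-3475) = -6950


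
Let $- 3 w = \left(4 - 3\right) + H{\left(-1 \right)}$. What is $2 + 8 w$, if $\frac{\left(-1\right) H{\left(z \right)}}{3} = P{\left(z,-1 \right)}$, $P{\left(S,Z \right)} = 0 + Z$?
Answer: $- \frac{26}{3} \approx -8.6667$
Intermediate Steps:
$P{\left(S,Z \right)} = Z$
$H{\left(z \right)} = 3$ ($H{\left(z \right)} = \left(-3\right) \left(-1\right) = 3$)
$w = - \frac{4}{3}$ ($w = - \frac{\left(4 - 3\right) + 3}{3} = - \frac{1 + 3}{3} = \left(- \frac{1}{3}\right) 4 = - \frac{4}{3} \approx -1.3333$)
$2 + 8 w = 2 + 8 \left(- \frac{4}{3}\right) = 2 - \frac{32}{3} = - \frac{26}{3}$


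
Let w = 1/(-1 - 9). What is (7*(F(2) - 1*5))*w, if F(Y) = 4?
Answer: 7/10 ≈ 0.70000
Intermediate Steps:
w = -⅒ (w = 1/(-10) = -⅒ ≈ -0.10000)
(7*(F(2) - 1*5))*w = (7*(4 - 1*5))*(-⅒) = (7*(4 - 5))*(-⅒) = (7*(-1))*(-⅒) = -7*(-⅒) = 7/10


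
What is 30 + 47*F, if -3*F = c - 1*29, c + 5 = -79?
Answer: 5401/3 ≈ 1800.3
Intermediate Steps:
c = -84 (c = -5 - 79 = -84)
F = 113/3 (F = -(-84 - 1*29)/3 = -(-84 - 29)/3 = -⅓*(-113) = 113/3 ≈ 37.667)
30 + 47*F = 30 + 47*(113/3) = 30 + 5311/3 = 5401/3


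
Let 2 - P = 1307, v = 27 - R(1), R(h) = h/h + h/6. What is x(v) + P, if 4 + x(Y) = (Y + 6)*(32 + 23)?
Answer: 2651/6 ≈ 441.83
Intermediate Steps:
R(h) = 1 + h/6 (R(h) = 1 + h*(⅙) = 1 + h/6)
v = 155/6 (v = 27 - (1 + (⅙)*1) = 27 - (1 + ⅙) = 27 - 1*7/6 = 27 - 7/6 = 155/6 ≈ 25.833)
x(Y) = 326 + 55*Y (x(Y) = -4 + (Y + 6)*(32 + 23) = -4 + (6 + Y)*55 = -4 + (330 + 55*Y) = 326 + 55*Y)
P = -1305 (P = 2 - 1*1307 = 2 - 1307 = -1305)
x(v) + P = (326 + 55*(155/6)) - 1305 = (326 + 8525/6) - 1305 = 10481/6 - 1305 = 2651/6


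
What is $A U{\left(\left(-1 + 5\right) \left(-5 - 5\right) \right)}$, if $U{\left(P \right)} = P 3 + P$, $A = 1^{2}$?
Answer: $-160$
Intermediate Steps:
$A = 1$
$U{\left(P \right)} = 4 P$ ($U{\left(P \right)} = 3 P + P = 4 P$)
$A U{\left(\left(-1 + 5\right) \left(-5 - 5\right) \right)} = 1 \cdot 4 \left(-1 + 5\right) \left(-5 - 5\right) = 1 \cdot 4 \cdot 4 \left(-10\right) = 1 \cdot 4 \left(-40\right) = 1 \left(-160\right) = -160$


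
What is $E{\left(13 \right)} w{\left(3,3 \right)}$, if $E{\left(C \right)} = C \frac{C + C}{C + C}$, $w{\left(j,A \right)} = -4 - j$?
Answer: $-91$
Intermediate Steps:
$E{\left(C \right)} = C$ ($E{\left(C \right)} = C \frac{2 C}{2 C} = C 2 C \frac{1}{2 C} = C 1 = C$)
$E{\left(13 \right)} w{\left(3,3 \right)} = 13 \left(-4 - 3\right) = 13 \left(-7\right) = -91$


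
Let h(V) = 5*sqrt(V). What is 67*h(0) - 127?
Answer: -127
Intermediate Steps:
67*h(0) - 127 = 67*(5*sqrt(0)) - 127 = 67*(5*0) - 127 = 67*0 - 127 = 0 - 127 = -127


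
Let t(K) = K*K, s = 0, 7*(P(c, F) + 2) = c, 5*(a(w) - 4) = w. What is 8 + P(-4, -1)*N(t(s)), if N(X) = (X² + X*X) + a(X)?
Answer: -16/7 ≈ -2.2857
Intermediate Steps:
a(w) = 4 + w/5
P(c, F) = -2 + c/7
t(K) = K²
N(X) = 4 + 2*X² + X/5 (N(X) = (X² + X*X) + (4 + X/5) = (X² + X²) + (4 + X/5) = 2*X² + (4 + X/5) = 4 + 2*X² + X/5)
8 + P(-4, -1)*N(t(s)) = 8 + (-2 + (⅐)*(-4))*(4 + 2*(0²)² + (⅕)*0²) = 8 + (-2 - 4/7)*(4 + 2*0² + (⅕)*0) = 8 - 18*(4 + 2*0 + 0)/7 = 8 - 18*(4 + 0 + 0)/7 = 8 - 18/7*4 = 8 - 72/7 = -16/7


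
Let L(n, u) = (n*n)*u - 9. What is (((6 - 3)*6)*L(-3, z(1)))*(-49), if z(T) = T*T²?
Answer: 0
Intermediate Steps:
z(T) = T³
L(n, u) = -9 + u*n² (L(n, u) = n²*u - 9 = u*n² - 9 = -9 + u*n²)
(((6 - 3)*6)*L(-3, z(1)))*(-49) = (((6 - 3)*6)*(-9 + 1³*(-3)²))*(-49) = ((3*6)*(-9 + 1*9))*(-49) = (18*(-9 + 9))*(-49) = (18*0)*(-49) = 0*(-49) = 0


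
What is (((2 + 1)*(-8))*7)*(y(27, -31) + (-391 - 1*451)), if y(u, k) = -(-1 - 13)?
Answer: 139104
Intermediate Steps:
y(u, k) = 14 (y(u, k) = -1*(-14) = 14)
(((2 + 1)*(-8))*7)*(y(27, -31) + (-391 - 1*451)) = (((2 + 1)*(-8))*7)*(14 + (-391 - 1*451)) = ((3*(-8))*7)*(14 + (-391 - 451)) = (-24*7)*(14 - 842) = -168*(-828) = 139104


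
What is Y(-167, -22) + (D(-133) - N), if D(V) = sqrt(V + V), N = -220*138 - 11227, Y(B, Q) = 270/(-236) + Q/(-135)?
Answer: 662465281/15930 + I*sqrt(266) ≈ 41586.0 + 16.31*I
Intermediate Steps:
Y(B, Q) = -135/118 - Q/135 (Y(B, Q) = 270*(-1/236) + Q*(-1/135) = -135/118 - Q/135)
N = -41587 (N = -30360 - 11227 = -41587)
D(V) = sqrt(2)*sqrt(V) (D(V) = sqrt(2*V) = sqrt(2)*sqrt(V))
Y(-167, -22) + (D(-133) - N) = (-135/118 - 1/135*(-22)) + (sqrt(2)*sqrt(-133) - 1*(-41587)) = (-135/118 + 22/135) + (sqrt(2)*(I*sqrt(133)) + 41587) = -15629/15930 + (I*sqrt(266) + 41587) = -15629/15930 + (41587 + I*sqrt(266)) = 662465281/15930 + I*sqrt(266)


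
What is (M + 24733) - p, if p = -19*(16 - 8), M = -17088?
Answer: 7797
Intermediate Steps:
p = -152 (p = -19*8 = -152)
(M + 24733) - p = (-17088 + 24733) - 1*(-152) = 7645 + 152 = 7797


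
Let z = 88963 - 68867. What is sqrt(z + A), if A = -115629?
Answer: I*sqrt(95533) ≈ 309.08*I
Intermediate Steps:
z = 20096
sqrt(z + A) = sqrt(20096 - 115629) = sqrt(-95533) = I*sqrt(95533)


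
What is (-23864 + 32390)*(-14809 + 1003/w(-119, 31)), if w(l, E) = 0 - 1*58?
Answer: -126408975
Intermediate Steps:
w(l, E) = -58 (w(l, E) = 0 - 58 = -58)
(-23864 + 32390)*(-14809 + 1003/w(-119, 31)) = (-23864 + 32390)*(-14809 + 1003/(-58)) = 8526*(-14809 + 1003*(-1/58)) = 8526*(-14809 - 1003/58) = 8526*(-859925/58) = -126408975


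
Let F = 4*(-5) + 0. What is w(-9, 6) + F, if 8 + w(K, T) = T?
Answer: -22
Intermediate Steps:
w(K, T) = -8 + T
F = -20 (F = -20 + 0 = -20)
w(-9, 6) + F = (-8 + 6) - 20 = -2 - 20 = -22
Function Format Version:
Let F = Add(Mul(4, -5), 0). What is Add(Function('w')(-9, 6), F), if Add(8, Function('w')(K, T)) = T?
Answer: -22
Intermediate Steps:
Function('w')(K, T) = Add(-8, T)
F = -20 (F = Add(-20, 0) = -20)
Add(Function('w')(-9, 6), F) = Add(Add(-8, 6), -20) = Add(-2, -20) = -22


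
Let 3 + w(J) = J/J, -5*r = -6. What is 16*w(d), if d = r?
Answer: -32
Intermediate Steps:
r = 6/5 (r = -⅕*(-6) = 6/5 ≈ 1.2000)
d = 6/5 ≈ 1.2000
w(J) = -2 (w(J) = -3 + J/J = -3 + 1 = -2)
16*w(d) = 16*(-2) = -32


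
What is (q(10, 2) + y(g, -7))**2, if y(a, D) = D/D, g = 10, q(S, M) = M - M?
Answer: 1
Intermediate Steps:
q(S, M) = 0
y(a, D) = 1
(q(10, 2) + y(g, -7))**2 = (0 + 1)**2 = 1**2 = 1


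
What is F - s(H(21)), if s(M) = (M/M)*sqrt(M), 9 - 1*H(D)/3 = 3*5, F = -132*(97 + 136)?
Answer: -30756 - 3*I*sqrt(2) ≈ -30756.0 - 4.2426*I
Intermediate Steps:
F = -30756 (F = -132*233 = -30756)
H(D) = -18 (H(D) = 27 - 9*5 = 27 - 3*15 = 27 - 45 = -18)
s(M) = sqrt(M) (s(M) = 1*sqrt(M) = sqrt(M))
F - s(H(21)) = -30756 - sqrt(-18) = -30756 - 3*I*sqrt(2)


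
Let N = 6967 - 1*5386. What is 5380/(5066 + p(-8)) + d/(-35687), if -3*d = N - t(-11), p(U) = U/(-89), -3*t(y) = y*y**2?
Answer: 8629291858/8045312967 ≈ 1.0726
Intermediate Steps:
N = 1581 (N = 6967 - 5386 = 1581)
t(y) = -y**3/3 (t(y) = -y*y**2/3 = -y**3/3)
p(U) = -U/89 (p(U) = U*(-1/89) = -U/89)
d = -3412/9 (d = -(1581 - (-1)*(-11)**3/3)/3 = -(1581 - (-1)*(-1331)/3)/3 = -(1581 - 1*1331/3)/3 = -(1581 - 1331/3)/3 = -1/3*3412/3 = -3412/9 ≈ -379.11)
5380/(5066 + p(-8)) + d/(-35687) = 5380/(5066 - 1/89*(-8)) - 3412/9/(-35687) = 5380/(5066 + 8/89) - 3412/9*(-1/35687) = 5380/(450882/89) + 3412/321183 = 5380*(89/450882) + 3412/321183 = 239410/225441 + 3412/321183 = 8629291858/8045312967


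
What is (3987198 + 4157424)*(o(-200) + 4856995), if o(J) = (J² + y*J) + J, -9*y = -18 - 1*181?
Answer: 39846526958090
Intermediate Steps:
y = 199/9 (y = -(-18 - 1*181)/9 = -(-18 - 181)/9 = -⅑*(-199) = 199/9 ≈ 22.111)
o(J) = J² + 208*J/9 (o(J) = (J² + 199*J/9) + J = J² + 208*J/9)
(3987198 + 4157424)*(o(-200) + 4856995) = (3987198 + 4157424)*((⅑)*(-200)*(208 + 9*(-200)) + 4856995) = 8144622*((⅑)*(-200)*(208 - 1800) + 4856995) = 8144622*((⅑)*(-200)*(-1592) + 4856995) = 8144622*(318400/9 + 4856995) = 8144622*(44031355/9) = 39846526958090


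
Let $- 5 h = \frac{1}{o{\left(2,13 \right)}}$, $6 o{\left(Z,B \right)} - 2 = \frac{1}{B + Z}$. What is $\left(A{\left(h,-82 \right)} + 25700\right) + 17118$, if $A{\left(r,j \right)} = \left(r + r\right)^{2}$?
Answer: $\frac{41149394}{961} \approx 42819.0$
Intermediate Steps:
$o{\left(Z,B \right)} = \frac{1}{3} + \frac{1}{6 \left(B + Z\right)}$
$h = - \frac{18}{31}$ ($h = - \frac{1}{5 \frac{\frac{1}{6} + \frac{1}{3} \cdot 13 + \frac{1}{3} \cdot 2}{13 + 2}} = - \frac{1}{5 \frac{\frac{1}{6} + \frac{13}{3} + \frac{2}{3}}{15}} = - \frac{1}{5 \cdot \frac{1}{15} \cdot \frac{31}{6}} = - \frac{1}{5 \cdot \frac{31}{90}} = \left(- \frac{1}{5}\right) \frac{90}{31} = - \frac{18}{31} \approx -0.58065$)
$A{\left(r,j \right)} = 4 r^{2}$ ($A{\left(r,j \right)} = \left(2 r\right)^{2} = 4 r^{2}$)
$\left(A{\left(h,-82 \right)} + 25700\right) + 17118 = \left(4 \left(- \frac{18}{31}\right)^{2} + 25700\right) + 17118 = \left(4 \cdot \frac{324}{961} + 25700\right) + 17118 = \left(\frac{1296}{961} + 25700\right) + 17118 = \frac{24698996}{961} + 17118 = \frac{41149394}{961}$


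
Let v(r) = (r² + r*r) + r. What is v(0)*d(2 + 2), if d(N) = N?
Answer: 0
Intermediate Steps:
v(r) = r + 2*r² (v(r) = (r² + r²) + r = 2*r² + r = r + 2*r²)
v(0)*d(2 + 2) = (0*(1 + 2*0))*(2 + 2) = (0*(1 + 0))*4 = (0*1)*4 = 0*4 = 0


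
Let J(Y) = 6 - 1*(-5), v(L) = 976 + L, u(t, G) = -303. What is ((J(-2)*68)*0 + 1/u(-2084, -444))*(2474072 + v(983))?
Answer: -2476031/303 ≈ -8171.7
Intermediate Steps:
J(Y) = 11 (J(Y) = 6 + 5 = 11)
((J(-2)*68)*0 + 1/u(-2084, -444))*(2474072 + v(983)) = ((11*68)*0 + 1/(-303))*(2474072 + (976 + 983)) = (748*0 - 1/303)*(2474072 + 1959) = (0 - 1/303)*2476031 = -1/303*2476031 = -2476031/303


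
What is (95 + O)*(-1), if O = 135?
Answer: -230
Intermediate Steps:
(95 + O)*(-1) = (95 + 135)*(-1) = 230*(-1) = -230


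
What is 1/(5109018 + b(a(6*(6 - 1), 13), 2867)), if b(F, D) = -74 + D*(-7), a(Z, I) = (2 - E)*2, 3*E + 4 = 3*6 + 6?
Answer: 1/5088875 ≈ 1.9651e-7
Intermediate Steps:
E = 20/3 (E = -4/3 + (3*6 + 6)/3 = -4/3 + (18 + 6)/3 = -4/3 + (1/3)*24 = -4/3 + 8 = 20/3 ≈ 6.6667)
a(Z, I) = -28/3 (a(Z, I) = (2 - 1*20/3)*2 = (2 - 20/3)*2 = -14/3*2 = -28/3)
b(F, D) = -74 - 7*D
1/(5109018 + b(a(6*(6 - 1), 13), 2867)) = 1/(5109018 + (-74 - 7*2867)) = 1/(5109018 + (-74 - 20069)) = 1/(5109018 - 20143) = 1/5088875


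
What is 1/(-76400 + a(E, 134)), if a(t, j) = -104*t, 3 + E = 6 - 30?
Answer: -1/73592 ≈ -1.3588e-5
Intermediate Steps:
E = -27 (E = -3 + (6 - 30) = -3 - 24 = -27)
1/(-76400 + a(E, 134)) = 1/(-76400 - 104*(-27)) = 1/(-76400 + 2808) = 1/(-73592) = -1/73592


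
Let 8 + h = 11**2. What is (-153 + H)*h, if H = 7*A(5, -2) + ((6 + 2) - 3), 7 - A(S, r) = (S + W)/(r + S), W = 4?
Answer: -13560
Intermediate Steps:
h = 113 (h = -8 + 11**2 = -8 + 121 = 113)
A(S, r) = 7 - (4 + S)/(S + r) (A(S, r) = 7 - (S + 4)/(r + S) = 7 - (4 + S)/(S + r))
H = 33 (H = 7*((-4 + 6*5 + 7*(-2))/(5 - 2)) + ((6 + 2) - 3) = 7*((-4 + 30 - 14)/3) + (8 - 3) = 7*((1/3)*12) + 5 = 7*4 + 5 = 28 + 5 = 33)
(-153 + H)*h = (-153 + 33)*113 = -120*113 = -13560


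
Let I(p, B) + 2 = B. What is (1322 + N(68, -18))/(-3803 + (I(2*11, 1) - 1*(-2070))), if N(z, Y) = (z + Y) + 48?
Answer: -710/867 ≈ -0.81892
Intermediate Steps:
I(p, B) = -2 + B
N(z, Y) = 48 + Y + z (N(z, Y) = (Y + z) + 48 = 48 + Y + z)
(1322 + N(68, -18))/(-3803 + (I(2*11, 1) - 1*(-2070))) = (1322 + (48 - 18 + 68))/(-3803 + ((-2 + 1) - 1*(-2070))) = (1322 + 98)/(-3803 + (-1 + 2070)) = 1420/(-3803 + 2069) = 1420/(-1734) = 1420*(-1/1734) = -710/867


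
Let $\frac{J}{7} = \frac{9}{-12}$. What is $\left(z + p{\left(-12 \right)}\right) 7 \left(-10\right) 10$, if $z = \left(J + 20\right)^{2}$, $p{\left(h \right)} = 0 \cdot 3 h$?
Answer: $- \frac{609175}{4} \approx -1.5229 \cdot 10^{5}$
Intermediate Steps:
$J = - \frac{21}{4}$ ($J = 7 \frac{9}{-12} = 7 \cdot 9 \left(- \frac{1}{12}\right) = 7 \left(- \frac{3}{4}\right) = - \frac{21}{4} \approx -5.25$)
$p{\left(h \right)} = 0$ ($p{\left(h \right)} = 0 h = 0$)
$z = \frac{3481}{16}$ ($z = \left(- \frac{21}{4} + 20\right)^{2} = \left(\frac{59}{4}\right)^{2} = \frac{3481}{16} \approx 217.56$)
$\left(z + p{\left(-12 \right)}\right) 7 \left(-10\right) 10 = \left(\frac{3481}{16} + 0\right) 7 \left(-10\right) 10 = \frac{3481 \left(\left(-70\right) 10\right)}{16} = \frac{3481}{16} \left(-700\right) = - \frac{609175}{4}$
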